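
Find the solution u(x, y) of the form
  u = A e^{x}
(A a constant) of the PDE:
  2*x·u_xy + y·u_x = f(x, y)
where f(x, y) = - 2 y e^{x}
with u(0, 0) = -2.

Answer: u(x, y) = - 2 e^{x}

Derivation:
Substitute the ansatz u = A e^{x} into the left-hand side.
Derivatives of the ansatz:
  u_xy = 0
  u_x = A e^{x}
Term by term:
  2*x·u_xy = 0
  y·u_x = A y e^{x}
So the left-hand side equals
  A y e^{x}
This must equal f(x, y) = - 2 y e^{x} identically.
Matching coefficients of the independent functions:
  [y e^{x}]:  A = -2
Solving: A = -2.
Check against the point condition:
  u(0, 0) = -2  ⟹  A = -2  ✓
Hence u(x, y) = - 2 e^{x}.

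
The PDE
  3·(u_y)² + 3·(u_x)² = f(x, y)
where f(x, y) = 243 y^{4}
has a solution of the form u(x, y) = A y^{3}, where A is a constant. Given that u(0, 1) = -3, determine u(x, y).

Substitute the ansatz u = A y^{3} into the left-hand side.
Derivatives of the ansatz:
  u_y = 3 A y^{2}
  u_x = 0
Term by term:
  3·(u_y)² = 27 A^{2} y^{4}
  3·(u_x)² = 0
So the left-hand side equals
  27 A^{2} y^{4}
This must equal f(x, y) = 243 y^{4} identically.
Matching coefficients of the independent functions:
  [y^{4}]:  27 A^{2} = 243
These equations allow (A) = (-3) or (3).
Impose the point condition(s):
  u(0, 1) = -3  ⟹  A = -3
Only A = -3 satisfies everything.
Hence u(x, y) = - 3 y^{3}.

Answer: u(x, y) = - 3 y^{3}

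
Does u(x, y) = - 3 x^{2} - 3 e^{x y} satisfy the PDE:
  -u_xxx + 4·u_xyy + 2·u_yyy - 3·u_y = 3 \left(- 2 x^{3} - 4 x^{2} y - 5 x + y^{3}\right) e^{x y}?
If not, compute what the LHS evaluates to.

Answer: Yes

Derivation:
Evaluate each term of the left-hand side for u = - 3 x^{2} - 3 e^{x y}.
Derivatives:
  u_xxx = - 3 y^{3} e^{x y}
  u_xyy = - 3 x^{2} y e^{x y} - 6 x e^{x y}
  u_yyy = - 3 x^{3} e^{x y}
  u_y = - 3 x e^{x y}
Terms:
  -u_xxx = 3 y^{3} e^{x y}
  4·u_xyy = - 12 x \left(x y + 2\right) e^{x y}
  2·u_yyy = - 6 x^{3} e^{x y}
  -3·u_y = 9 x e^{x y}
Sum: LHS = 3 \left(- 2 x^{3} - 4 x^{2} y - 5 x + y^{3}\right) e^{x y}
This is exactly the given right-hand side, so u is a solution.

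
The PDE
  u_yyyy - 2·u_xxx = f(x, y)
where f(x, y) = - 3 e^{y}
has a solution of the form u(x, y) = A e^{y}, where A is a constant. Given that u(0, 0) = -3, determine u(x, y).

Substitute the ansatz u = A e^{y} into the left-hand side.
Derivatives of the ansatz:
  u_yyyy = A e^{y}
  u_xxx = 0
Term by term:
  u_yyyy = A e^{y}
  -2·u_xxx = 0
So the left-hand side equals
  A e^{y}
This must equal f(x, y) = - 3 e^{y} identically.
Matching coefficients of the independent functions:
  [e^{y}]:  A = -3
Solving: A = -3.
Check against the point condition:
  u(0, 0) = -3  ⟹  A = -3  ✓
Hence u(x, y) = - 3 e^{y}.

Answer: u(x, y) = - 3 e^{y}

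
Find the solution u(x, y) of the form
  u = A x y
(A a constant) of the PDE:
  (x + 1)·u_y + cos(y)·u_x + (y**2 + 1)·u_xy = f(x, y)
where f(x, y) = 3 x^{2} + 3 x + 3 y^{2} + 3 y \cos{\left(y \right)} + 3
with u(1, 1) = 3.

Answer: u(x, y) = 3 x y

Derivation:
Substitute the ansatz u = A x y into the left-hand side.
Derivatives of the ansatz:
  u_y = A x
  u_x = A y
  u_xy = A
Term by term:
  (x + 1)·u_y = A x^{2} + A x
  cos(y)·u_x = A y \cos{\left(y \right)}
  (y**2 + 1)·u_xy = A y^{2} + A
So the left-hand side equals
  A x^{2} + A x + A y^{2} + A y \cos{\left(y \right)} + A
This must equal f(x, y) = 3 x^{2} + 3 x + 3 y^{2} + 3 y \cos{\left(y \right)} + 3 identically.
Matching coefficients of the independent functions:
  [constant term, x, x^{2}, y^{2}, …]:  A = 3
Solving: A = 3.
Check against the point condition:
  u(1, 1) = 3  ⟹  A = 3  ✓
Hence u(x, y) = 3 x y.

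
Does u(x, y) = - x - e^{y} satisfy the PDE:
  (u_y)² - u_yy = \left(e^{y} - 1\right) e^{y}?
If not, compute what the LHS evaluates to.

Evaluate each term of the left-hand side for u = - x - e^{y}.
Derivatives:
  u_y = - e^{y}
  u_yy = - e^{y}
Terms:
  (u_y)² = e^{2 y}
  -u_yy = e^{y}
Sum: LHS = \left(e^{y} + 1\right) e^{y}
Given right-hand side: \left(e^{y} - 1\right) e^{y}. Difference LHS − RHS = 2 e^{y} ≠ 0, so u is not a solution.

Answer: No, the LHS evaluates to \left(e^{y} + 1\right) e^{y}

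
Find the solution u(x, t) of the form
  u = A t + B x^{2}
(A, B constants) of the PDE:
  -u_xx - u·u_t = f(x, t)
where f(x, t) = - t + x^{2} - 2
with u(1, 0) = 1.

Substitute the ansatz u = A t + B x^{2} into the left-hand side.
Derivatives of the ansatz:
  u_xx = 2 B
  u_t = A
Term by term:
  -u_xx = - 2 B
  -u·u_t = - A^{2} t - A B x^{2}
So the left-hand side equals
  - A^{2} t - A B x^{2} - 2 B
This must equal f(x, t) = - t + x^{2} - 2 identically.
Matching coefficients of the independent functions:
  [constant term]:  - 2 B = -2
  [t]:  - A^{2} = -1
  [x^{2}]:  - A B = 1
Solving: A = -1, B = 1.
Check against the point condition:
  u(1, 0) = 1  ⟹  B = 1  ✓
Hence u(x, t) = - t + x^{2}.

Answer: u(x, t) = - t + x^{2}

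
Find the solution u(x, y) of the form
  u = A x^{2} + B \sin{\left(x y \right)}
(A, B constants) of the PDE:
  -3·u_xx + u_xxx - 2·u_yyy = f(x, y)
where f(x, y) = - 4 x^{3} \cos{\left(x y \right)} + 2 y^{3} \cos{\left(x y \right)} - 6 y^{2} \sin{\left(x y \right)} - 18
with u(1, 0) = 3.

Substitute the ansatz u = A x^{2} + B \sin{\left(x y \right)} into the left-hand side.
Derivatives of the ansatz:
  u_xx = 2 A - B y^{2} \sin{\left(x y \right)}
  u_xxx = - B y^{3} \cos{\left(x y \right)}
  u_yyy = - B x^{3} \cos{\left(x y \right)}
Term by term:
  -3·u_xx = - 6 A + 3 B y^{2} \sin{\left(x y \right)}
  u_xxx = - B y^{3} \cos{\left(x y \right)}
  -2·u_yyy = 2 B x^{3} \cos{\left(x y \right)}
So the left-hand side equals
  - 6 A + 2 B x^{3} \cos{\left(x y \right)} - B y^{3} \cos{\left(x y \right)} + 3 B y^{2} \sin{\left(x y \right)}
This must equal f(x, y) = - 4 x^{3} \cos{\left(x y \right)} + 2 y^{3} \cos{\left(x y \right)} - 6 y^{2} \sin{\left(x y \right)} - 18 identically.
Matching coefficients of the independent functions:
  [constant term]:  - 6 A = -18
  [x^{3} \cos{\left(x y \right)}]:  2 B = -4
  [y^{2} \sin{\left(x y \right)}]:  3 B = -6
  [y^{3} \cos{\left(x y \right)}]:  - B = 2
Solving: A = 3, B = -2.
Check against the point condition:
  u(1, 0) = 3  ⟹  A = 3  ✓
Hence u(x, y) = 3 x^{2} - 2 \sin{\left(x y \right)}.

Answer: u(x, y) = 3 x^{2} - 2 \sin{\left(x y \right)}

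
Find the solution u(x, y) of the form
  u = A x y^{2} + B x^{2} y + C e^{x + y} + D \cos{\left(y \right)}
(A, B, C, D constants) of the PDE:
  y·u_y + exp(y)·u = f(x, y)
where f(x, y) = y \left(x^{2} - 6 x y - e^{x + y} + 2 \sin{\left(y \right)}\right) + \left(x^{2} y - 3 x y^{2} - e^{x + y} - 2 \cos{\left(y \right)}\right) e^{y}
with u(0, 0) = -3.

Answer: u(x, y) = x^{2} y - 3 x y^{2} - e^{x + y} - 2 \cos{\left(y \right)}

Derivation:
Substitute the ansatz u = A x y^{2} + B x^{2} y + C e^{x + y} + D \cos{\left(y \right)} into the left-hand side.
Derivatives of the ansatz:
  u_y = 2 A x y + B x^{2} + C e^{x} e^{y} - D \sin{\left(y \right)}
Term by term:
  y·u_y = 2 A x y^{2} + B x^{2} y + C y e^{x} e^{y} - D y \sin{\left(y \right)}
  exp(y)·u = A x y^{2} e^{y} + B x^{2} y e^{y} + C e^{x} e^{2 y} + D e^{y} \cos{\left(y \right)}
So the left-hand side equals
  A x y^{2} e^{y} + 2 A x y^{2} + B x^{2} y e^{y} + B x^{2} y + C y e^{x} e^{y} + C e^{x} e^{2 y} - D y \sin{\left(y \right)} + D e^{y} \cos{\left(y \right)}
This must equal f(x, y) identically; expanded, f = x^{2} y e^{y} + x^{2} y - 3 x y^{2} e^{y} - 6 x y^{2} - y e^{x} e^{y} + 2 y \sin{\left(y \right)} - e^{x} e^{2 y} - 2 e^{y} \cos{\left(y \right)}.
Matching coefficients of the independent functions:
  [x y^{2}]:  2 A = -6
  [x^{2} y, x^{2} y e^{y}]:  B = 1
  [y \sin{\left(y \right)}]:  - D = 2
  [e^{x} e^{2 y}, y e^{x} e^{y}]:  C = -1
  [e^{y} \cos{\left(y \right)}]:  D = -2
  [x y^{2} e^{y}]:  A = -3
Solving: A = -3, B = 1, C = -1, D = -2.
Check against the point condition:
  u(0, 0) = -3  ⟹  C + D = -3  ✓
Hence u(x, y) = x^{2} y - 3 x y^{2} - e^{x + y} - 2 \cos{\left(y \right)}.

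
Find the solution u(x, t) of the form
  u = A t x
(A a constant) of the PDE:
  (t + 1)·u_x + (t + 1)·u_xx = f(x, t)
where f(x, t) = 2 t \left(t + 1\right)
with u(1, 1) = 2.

Substitute the ansatz u = A t x into the left-hand side.
Derivatives of the ansatz:
  u_x = A t
  u_xx = 0
Term by term:
  (t + 1)·u_x = A t^{2} + A t
  (t + 1)·u_xx = 0
So the left-hand side equals
  A t^{2} + A t
This must equal f(x, t) identically; expanded, f = 2 t^{2} + 2 t.
Matching coefficients of the independent functions:
  [t, t^{2}]:  A = 2
Solving: A = 2.
Check against the point condition:
  u(1, 1) = 2  ⟹  A = 2  ✓
Hence u(x, t) = 2 t x.

Answer: u(x, t) = 2 t x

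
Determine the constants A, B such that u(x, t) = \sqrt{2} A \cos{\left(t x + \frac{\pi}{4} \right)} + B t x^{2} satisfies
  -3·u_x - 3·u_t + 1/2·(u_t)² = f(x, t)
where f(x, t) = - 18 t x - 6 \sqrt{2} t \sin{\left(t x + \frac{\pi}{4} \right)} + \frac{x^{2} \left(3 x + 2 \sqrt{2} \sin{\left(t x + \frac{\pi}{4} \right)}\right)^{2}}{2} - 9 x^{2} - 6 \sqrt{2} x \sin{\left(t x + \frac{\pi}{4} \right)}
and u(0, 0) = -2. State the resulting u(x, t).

Answer: u(x, t) = 3 t x^{2} - 2 \sqrt{2} \cos{\left(t x + \frac{\pi}{4} \right)}

Derivation:
Substitute the ansatz u = \sqrt{2} A \cos{\left(t x + \frac{\pi}{4} \right)} + B t x^{2} into the left-hand side.
Derivatives of the ansatz:
  u_x = - \sqrt{2} A t \sin{\left(t x + \frac{\pi}{4} \right)} + 2 B t x
  u_t = - \sqrt{2} A x \sin{\left(t x + \frac{\pi}{4} \right)} + B x^{2}
Term by term:
  -3·u_x = 3 \sqrt{2} A t \sin{\left(t x + \frac{\pi}{4} \right)} - 6 B t x
  -3·u_t = 3 \sqrt{2} A x \sin{\left(t x + \frac{\pi}{4} \right)} - 3 B x^{2}
  1/2·(u_t)² = A^{2} x^{2} \sin^{2}{\left(t x + \frac{\pi}{4} \right)} - \sqrt{2} A B x^{3} \sin{\left(t x + \frac{\pi}{4} \right)} + \frac{B^{2} x^{4}}{2}
So the left-hand side equals
  A^{2} x^{2} \sin^{2}{\left(t x + \frac{\pi}{4} \right)} - \sqrt{2} A B x^{3} \sin{\left(t x + \frac{\pi}{4} \right)} + 3 \sqrt{2} A t \sin{\left(t x + \frac{\pi}{4} \right)} + 3 \sqrt{2} A x \sin{\left(t x + \frac{\pi}{4} \right)} + \frac{B^{2} x^{4}}{2} - 6 B t x - 3 B x^{2}
This must equal f(x, t) identically; expanded, f = - 18 t x - 6 \sqrt{2} t \sin{\left(t x + \frac{\pi}{4} \right)} + \frac{9 x^{4}}{2} + 6 \sqrt{2} x^{3} \sin{\left(t x + \frac{\pi}{4} \right)} + 4 x^{2} \sin^{2}{\left(t x + \frac{\pi}{4} \right)} - 9 x^{2} - 6 \sqrt{2} x \sin{\left(t x + \frac{\pi}{4} \right)}.
Matching coefficients of the independent functions:
  [x^{2}]:  - 3 B = -9
  [x^{4}]:  \frac{B^{2}}{2} = \frac{9}{2}
  [t x]:  - 6 B = -18
  [x^{2} \sin^{2}{\left(t x + \frac{\pi}{4} \right)}]:  A^{2} = 4
  [\sqrt{2} t \sin{\left(t x + \frac{\pi}{4} \right)}, \sqrt{2} x \sin{\left(t x + \frac{\pi}{4} \right)}]:  3 A = -6
  [\sqrt{2} x^{3} \sin{\left(t x + \frac{\pi}{4} \right)}]:  - A B = 6
Solving: A = -2, B = 3.
Check against the point condition:
  u(0, 0) = -2  ⟹  A = -2  ✓
Hence u(x, t) = 3 t x^{2} - 2 \sqrt{2} \cos{\left(t x + \frac{\pi}{4} \right)}.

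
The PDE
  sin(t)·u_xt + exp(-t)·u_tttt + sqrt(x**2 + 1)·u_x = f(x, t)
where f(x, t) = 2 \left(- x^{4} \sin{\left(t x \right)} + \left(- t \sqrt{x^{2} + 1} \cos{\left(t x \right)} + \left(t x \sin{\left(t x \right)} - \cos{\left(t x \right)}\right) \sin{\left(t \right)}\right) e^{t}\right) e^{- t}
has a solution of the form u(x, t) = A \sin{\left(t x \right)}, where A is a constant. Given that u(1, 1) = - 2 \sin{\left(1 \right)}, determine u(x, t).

Substitute the ansatz u = A \sin{\left(t x \right)} into the left-hand side.
Derivatives of the ansatz:
  u_xt = - A t x \sin{\left(t x \right)} + A \cos{\left(t x \right)}
  u_tttt = A x^{4} \sin{\left(t x \right)}
  u_x = A t \cos{\left(t x \right)}
Term by term:
  sin(t)·u_xt = - A t x \sin{\left(t \right)} \sin{\left(t x \right)} + A \sin{\left(t \right)} \cos{\left(t x \right)}
  exp(-t)·u_tttt = A x^{4} e^{- t} \sin{\left(t x \right)}
  sqrt(x**2 + 1)·u_x = A t \sqrt{x^{2} + 1} \cos{\left(t x \right)}
So the left-hand side equals
  - A t x \sin{\left(t \right)} \sin{\left(t x \right)} + A t \sqrt{x^{2} + 1} \cos{\left(t x \right)} + A x^{4} e^{- t} \sin{\left(t x \right)} + A \sin{\left(t \right)} \cos{\left(t x \right)}
This must equal f(x, t) identically; expanded, f = 2 t x \sin{\left(t \right)} \sin{\left(t x \right)} - 2 t \sqrt{x^{2} + 1} \cos{\left(t x \right)} - 2 x^{4} e^{- t} \sin{\left(t x \right)} - 2 \sin{\left(t \right)} \cos{\left(t x \right)}.
Matching coefficients of the independent functions:
  [\sin{\left(t \right)} \cos{\left(t x \right)}, t \sqrt{x^{2} + 1} \cos{\left(t x \right)}, x^{4} e^{- t} \sin{\left(t x \right)}]:  A = -2
  [t x \sin{\left(t \right)} \sin{\left(t x \right)}]:  - A = 2
Solving: A = -2.
Check against the point condition:
  u(1, 1) = - 2 \sin{\left(1 \right)}  ⟹  A \sin{\left(1 \right)} = - 2 \sin{\left(1 \right)}  ✓
Hence u(x, t) = - 2 \sin{\left(t x \right)}.

Answer: u(x, t) = - 2 \sin{\left(t x \right)}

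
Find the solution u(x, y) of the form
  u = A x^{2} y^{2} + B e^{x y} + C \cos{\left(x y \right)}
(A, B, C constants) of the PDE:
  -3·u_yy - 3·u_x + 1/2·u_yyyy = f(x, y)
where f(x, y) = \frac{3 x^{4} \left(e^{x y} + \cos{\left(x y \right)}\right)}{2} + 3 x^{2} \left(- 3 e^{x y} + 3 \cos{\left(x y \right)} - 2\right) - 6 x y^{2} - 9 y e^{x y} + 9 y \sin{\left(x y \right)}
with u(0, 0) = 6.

Substitute the ansatz u = A x^{2} y^{2} + B e^{x y} + C \cos{\left(x y \right)} into the left-hand side.
Derivatives of the ansatz:
  u_yy = 2 A x^{2} + B x^{2} e^{x y} - C x^{2} \cos{\left(x y \right)}
  u_x = 2 A x y^{2} + B y e^{x y} - C y \sin{\left(x y \right)}
  u_yyyy = B x^{4} e^{x y} + C x^{4} \cos{\left(x y \right)}
Term by term:
  -3·u_yy = - 6 A x^{2} - 3 B x^{2} e^{x y} + 3 C x^{2} \cos{\left(x y \right)}
  -3·u_x = - 6 A x y^{2} - 3 B y e^{x y} + 3 C y \sin{\left(x y \right)}
  1/2·u_yyyy = \frac{B x^{4} e^{x y}}{2} + \frac{C x^{4} \cos{\left(x y \right)}}{2}
So the left-hand side equals
  - 6 A x^{2} - 6 A x y^{2} + \frac{B x^{4} e^{x y}}{2} - 3 B x^{2} e^{x y} - 3 B y e^{x y} + \frac{C x^{4} \cos{\left(x y \right)}}{2} + 3 C x^{2} \cos{\left(x y \right)} + 3 C y \sin{\left(x y \right)}
This must equal f(x, y) identically; expanded, f = \frac{3 x^{4} e^{x y}}{2} + \frac{3 x^{4} \cos{\left(x y \right)}}{2} - 9 x^{2} e^{x y} + 9 x^{2} \cos{\left(x y \right)} - 6 x^{2} - 6 x y^{2} - 9 y e^{x y} + 9 y \sin{\left(x y \right)}.
Matching coefficients of the independent functions:
  [x^{2}, x y^{2}]:  - 6 A = -6
  [x^{2} e^{x y}, y e^{x y}]:  - 3 B = -9
  [x^{2} \cos{\left(x y \right)}, y \sin{\left(x y \right)}]:  3 C = 9
  [x^{4} e^{x y}]:  \frac{B}{2} = \frac{3}{2}
  [x^{4} \cos{\left(x y \right)}]:  \frac{C}{2} = \frac{3}{2}
Solving: A = 1, B = 3, C = 3.
Check against the point condition:
  u(0, 0) = 6  ⟹  B + C = 6  ✓
Hence u(x, y) = x^{2} y^{2} + 3 e^{x y} + 3 \cos{\left(x y \right)}.

Answer: u(x, y) = x^{2} y^{2} + 3 e^{x y} + 3 \cos{\left(x y \right)}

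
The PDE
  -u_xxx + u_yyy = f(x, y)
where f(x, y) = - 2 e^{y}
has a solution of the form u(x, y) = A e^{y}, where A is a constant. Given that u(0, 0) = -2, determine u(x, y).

Answer: u(x, y) = - 2 e^{y}

Derivation:
Substitute the ansatz u = A e^{y} into the left-hand side.
Derivatives of the ansatz:
  u_xxx = 0
  u_yyy = A e^{y}
Term by term:
  -u_xxx = 0
  u_yyy = A e^{y}
So the left-hand side equals
  A e^{y}
This must equal f(x, y) = - 2 e^{y} identically.
Matching coefficients of the independent functions:
  [e^{y}]:  A = -2
Solving: A = -2.
Check against the point condition:
  u(0, 0) = -2  ⟹  A = -2  ✓
Hence u(x, y) = - 2 e^{y}.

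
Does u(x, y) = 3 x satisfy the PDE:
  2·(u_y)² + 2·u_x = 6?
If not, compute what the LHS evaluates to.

Evaluate each term of the left-hand side for u = 3 x.
Derivatives:
  u_y = 0
  u_x = 3
Terms:
  2·(u_y)² = 0
  2·u_x = 6
Sum: LHS = 6
This is exactly the given right-hand side, so u is a solution.

Answer: Yes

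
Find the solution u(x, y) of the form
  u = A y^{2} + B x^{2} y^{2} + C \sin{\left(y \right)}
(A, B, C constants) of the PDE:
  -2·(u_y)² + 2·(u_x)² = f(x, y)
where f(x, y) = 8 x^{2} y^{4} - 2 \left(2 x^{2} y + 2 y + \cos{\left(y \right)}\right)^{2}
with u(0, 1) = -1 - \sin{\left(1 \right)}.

Substitute the ansatz u = A y^{2} + B x^{2} y^{2} + C \sin{\left(y \right)} into the left-hand side.
Derivatives of the ansatz:
  u_y = 2 A y + 2 B x^{2} y + C \cos{\left(y \right)}
  u_x = 2 B x y^{2}
Term by term:
  -2·(u_y)² = - 8 A^{2} y^{2} - 16 A B x^{2} y^{2} - 8 A C y \cos{\left(y \right)} - 8 B^{2} x^{4} y^{2} - 8 B C x^{2} y \cos{\left(y \right)} - 2 C^{2} \cos^{2}{\left(y \right)}
  2·(u_x)² = 8 B^{2} x^{2} y^{4}
So the left-hand side equals
  - 8 A^{2} y^{2} - 16 A B x^{2} y^{2} - 8 A C y \cos{\left(y \right)} - 8 B^{2} x^{4} y^{2} + 8 B^{2} x^{2} y^{4} - 8 B C x^{2} y \cos{\left(y \right)} - 2 C^{2} \cos^{2}{\left(y \right)}
This must equal f(x, y) identically; expanded, f = - 8 x^{4} y^{2} + 8 x^{2} y^{4} - 16 x^{2} y^{2} - 8 x^{2} y \cos{\left(y \right)} - 8 y^{2} - 8 y \cos{\left(y \right)} - 2 \cos^{2}{\left(y \right)}.
Matching coefficients of the independent functions:
  [y^{2}]:  - 8 A^{2} = -8
  [x^{2} y^{2}]:  - 16 A B = -16
  [x^{2} y^{4}]:  8 B^{2} = 8
  [x^{4} y^{2}]:  - 8 B^{2} = -8
  [y \cos{\left(y \right)}]:  - 8 A C = -8
  [x^{2} y \cos{\left(y \right)}]:  - 8 B C = -8
  [\cos^{2}{\left(y \right)}]:  - 2 C^{2} = -2
These equations allow (A, B, C) = (-1, -1, -1) or (1, 1, 1).
Impose the point condition(s):
  u(0, 1) = -1 - \sin{\left(1 \right)}  ⟹  A + C \sin{\left(1 \right)} = -1 - \sin{\left(1 \right)}
Only A = -1, B = -1, C = -1 satisfies everything.
Hence u(x, y) = - x^{2} y^{2} - y^{2} - \sin{\left(y \right)}.

Answer: u(x, y) = - x^{2} y^{2} - y^{2} - \sin{\left(y \right)}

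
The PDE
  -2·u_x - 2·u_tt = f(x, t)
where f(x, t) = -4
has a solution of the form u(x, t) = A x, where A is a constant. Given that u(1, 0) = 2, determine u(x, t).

Substitute the ansatz u = A x into the left-hand side.
Derivatives of the ansatz:
  u_x = A
  u_tt = 0
Term by term:
  -2·u_x = - 2 A
  -2·u_tt = 0
So the left-hand side equals
  - 2 A
This must equal f(x, t) = -4 identically.
Matching coefficients of the independent functions:
  [constant term]:  - 2 A = -4
Solving: A = 2.
Check against the point condition:
  u(1, 0) = 2  ⟹  A = 2  ✓
Hence u(x, t) = 2 x.

Answer: u(x, t) = 2 x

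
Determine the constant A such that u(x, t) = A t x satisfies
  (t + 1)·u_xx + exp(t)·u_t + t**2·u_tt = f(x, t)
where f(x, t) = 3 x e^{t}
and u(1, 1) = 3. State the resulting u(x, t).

Answer: u(x, t) = 3 t x

Derivation:
Substitute the ansatz u = A t x into the left-hand side.
Derivatives of the ansatz:
  u_xx = 0
  u_t = A x
  u_tt = 0
Term by term:
  (t + 1)·u_xx = 0
  exp(t)·u_t = A x e^{t}
  t**2·u_tt = 0
So the left-hand side equals
  A x e^{t}
This must equal f(x, t) = 3 x e^{t} identically.
Matching coefficients of the independent functions:
  [x e^{t}]:  A = 3
Solving: A = 3.
Check against the point condition:
  u(1, 1) = 3  ⟹  A = 3  ✓
Hence u(x, t) = 3 t x.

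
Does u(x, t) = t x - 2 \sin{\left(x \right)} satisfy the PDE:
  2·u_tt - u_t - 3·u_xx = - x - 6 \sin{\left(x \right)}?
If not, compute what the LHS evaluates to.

Evaluate each term of the left-hand side for u = t x - 2 \sin{\left(x \right)}.
Derivatives:
  u_tt = 0
  u_t = x
  u_xx = 2 \sin{\left(x \right)}
Terms:
  2·u_tt = 0
  -u_t = - x
  -3·u_xx = - 6 \sin{\left(x \right)}
Sum: LHS = - x - 6 \sin{\left(x \right)}
This is exactly the given right-hand side, so u is a solution.

Answer: Yes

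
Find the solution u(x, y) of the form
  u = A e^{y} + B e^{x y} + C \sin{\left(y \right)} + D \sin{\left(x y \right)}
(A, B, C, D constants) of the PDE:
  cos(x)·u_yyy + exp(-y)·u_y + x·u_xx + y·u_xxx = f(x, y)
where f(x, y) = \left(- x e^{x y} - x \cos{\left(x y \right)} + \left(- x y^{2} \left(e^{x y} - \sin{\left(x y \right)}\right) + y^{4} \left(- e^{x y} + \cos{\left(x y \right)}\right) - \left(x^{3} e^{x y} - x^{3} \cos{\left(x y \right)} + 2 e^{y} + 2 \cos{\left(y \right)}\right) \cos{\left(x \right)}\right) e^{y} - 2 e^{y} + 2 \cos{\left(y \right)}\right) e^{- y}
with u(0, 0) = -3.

Substitute the ansatz u = A e^{y} + B e^{x y} + C \sin{\left(y \right)} + D \sin{\left(x y \right)} into the left-hand side.
Derivatives of the ansatz:
  u_yyy = A e^{y} + B x^{3} e^{x y} - C \cos{\left(y \right)} - D x^{3} \cos{\left(x y \right)}
  u_y = A e^{y} + B x e^{x y} + C \cos{\left(y \right)} + D x \cos{\left(x y \right)}
  u_xx = B y^{2} e^{x y} - D y^{2} \sin{\left(x y \right)}
  u_xxx = B y^{3} e^{x y} - D y^{3} \cos{\left(x y \right)}
Term by term:
  cos(x)·u_yyy = A e^{y} \cos{\left(x \right)} + B x^{3} e^{x y} \cos{\left(x \right)} - C \cos{\left(x \right)} \cos{\left(y \right)} - D x^{3} \cos{\left(x \right)} \cos{\left(x y \right)}
  exp(-y)·u_y = A + B x e^{- y} e^{x y} + C e^{- y} \cos{\left(y \right)} + D x e^{- y} \cos{\left(x y \right)}
  x·u_xx = B x y^{2} e^{x y} - D x y^{2} \sin{\left(x y \right)}
  y·u_xxx = B y^{4} e^{x y} - D y^{4} \cos{\left(x y \right)}
So the left-hand side equals
  A e^{y} \cos{\left(x \right)} + A + B x^{3} e^{x y} \cos{\left(x \right)} + B x y^{2} e^{x y} + B x e^{- y} e^{x y} + B y^{4} e^{x y} - C \cos{\left(x \right)} \cos{\left(y \right)} + C e^{- y} \cos{\left(y \right)} - D x^{3} \cos{\left(x \right)} \cos{\left(x y \right)} - D x y^{2} \sin{\left(x y \right)} + D x e^{- y} \cos{\left(x y \right)} - D y^{4} \cos{\left(x y \right)}
This must equal f(x, y) identically; expanded, f = - x^{3} e^{x y} \cos{\left(x \right)} + x^{3} \cos{\left(x \right)} \cos{\left(x y \right)} - x y^{2} e^{x y} + x y^{2} \sin{\left(x y \right)} - x e^{- y} e^{x y} - x e^{- y} \cos{\left(x y \right)} - y^{4} e^{x y} + y^{4} \cos{\left(x y \right)} - 2 e^{y} \cos{\left(x \right)} - 2 \cos{\left(x \right)} \cos{\left(y \right)} - 2 + 2 e^{- y} \cos{\left(y \right)}.
Matching coefficients of the independent functions:
  [constant term, e^{y} \cos{\left(x \right)}]:  A = -2
  [y^{4} e^{x y}, x y^{2} e^{x y}, x e^{- y} e^{x y}, x^{3} e^{x y} \cos{\left(x \right)}]:  B = -1
  [y^{4} \cos{\left(x y \right)}, x y^{2} \sin{\left(x y \right)}, x^{3} \cos{\left(x \right)} \cos{\left(x y \right)}]:  - D = 1
  [e^{- y} \cos{\left(y \right)}]:  C = 2
  [\cos{\left(x \right)} \cos{\left(y \right)}]:  - C = -2
  [x e^{- y} \cos{\left(x y \right)}]:  D = -1
Solving: A = -2, B = -1, C = 2, D = -1.
Check against the point condition:
  u(0, 0) = -3  ⟹  A + B = -3  ✓
Hence u(x, y) = - 2 e^{y} - e^{x y} + 2 \sin{\left(y \right)} - \sin{\left(x y \right)}.

Answer: u(x, y) = - 2 e^{y} - e^{x y} + 2 \sin{\left(y \right)} - \sin{\left(x y \right)}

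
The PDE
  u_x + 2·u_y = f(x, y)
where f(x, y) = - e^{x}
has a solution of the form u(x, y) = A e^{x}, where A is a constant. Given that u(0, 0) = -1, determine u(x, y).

Substitute the ansatz u = A e^{x} into the left-hand side.
Derivatives of the ansatz:
  u_x = A e^{x}
  u_y = 0
Term by term:
  u_x = A e^{x}
  2·u_y = 0
So the left-hand side equals
  A e^{x}
This must equal f(x, y) = - e^{x} identically.
Matching coefficients of the independent functions:
  [e^{x}]:  A = -1
Solving: A = -1.
Check against the point condition:
  u(0, 0) = -1  ⟹  A = -1  ✓
Hence u(x, y) = - e^{x}.

Answer: u(x, y) = - e^{x}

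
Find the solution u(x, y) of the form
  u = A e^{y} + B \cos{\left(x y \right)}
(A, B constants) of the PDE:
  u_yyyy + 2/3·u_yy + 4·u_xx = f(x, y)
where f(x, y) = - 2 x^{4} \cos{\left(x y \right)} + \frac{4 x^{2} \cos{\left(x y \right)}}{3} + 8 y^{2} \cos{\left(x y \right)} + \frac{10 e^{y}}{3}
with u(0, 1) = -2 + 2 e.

Substitute the ansatz u = A e^{y} + B \cos{\left(x y \right)} into the left-hand side.
Derivatives of the ansatz:
  u_yyyy = A e^{y} + B x^{4} \cos{\left(x y \right)}
  u_yy = A e^{y} - B x^{2} \cos{\left(x y \right)}
  u_xx = - B y^{2} \cos{\left(x y \right)}
Term by term:
  u_yyyy = A e^{y} + B x^{4} \cos{\left(x y \right)}
  2/3·u_yy = \frac{2 A e^{y}}{3} - \frac{2 B x^{2} \cos{\left(x y \right)}}{3}
  4·u_xx = - 4 B y^{2} \cos{\left(x y \right)}
So the left-hand side equals
  \frac{5 A e^{y}}{3} + B x^{4} \cos{\left(x y \right)} - \frac{2 B x^{2} \cos{\left(x y \right)}}{3} - 4 B y^{2} \cos{\left(x y \right)}
This must equal f(x, y) = - 2 x^{4} \cos{\left(x y \right)} + \frac{4 x^{2} \cos{\left(x y \right)}}{3} + 8 y^{2} \cos{\left(x y \right)} + \frac{10 e^{y}}{3} identically.
Matching coefficients of the independent functions:
  [x^{2} \cos{\left(x y \right)}]:  - \frac{2 B}{3} = \frac{4}{3}
  [x^{4} \cos{\left(x y \right)}]:  B = -2
  [y^{2} \cos{\left(x y \right)}]:  - 4 B = 8
  [e^{y}]:  \frac{5 A}{3} = \frac{10}{3}
Solving: A = 2, B = -2.
Check against the point condition:
  u(0, 1) = -2 + 2 e  ⟹  e A + B = -2 + 2 e  ✓
Hence u(x, y) = 2 e^{y} - 2 \cos{\left(x y \right)}.

Answer: u(x, y) = 2 e^{y} - 2 \cos{\left(x y \right)}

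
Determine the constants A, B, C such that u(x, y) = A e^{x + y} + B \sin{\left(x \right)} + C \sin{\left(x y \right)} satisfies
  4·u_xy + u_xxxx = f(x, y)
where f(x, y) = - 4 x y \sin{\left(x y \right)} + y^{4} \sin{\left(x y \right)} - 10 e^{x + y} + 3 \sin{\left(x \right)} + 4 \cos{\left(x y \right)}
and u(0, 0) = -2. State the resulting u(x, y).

Substitute the ansatz u = A e^{x + y} + B \sin{\left(x \right)} + C \sin{\left(x y \right)} into the left-hand side.
Derivatives of the ansatz:
  u_xy = A e^{x} e^{y} - C x y \sin{\left(x y \right)} + C \cos{\left(x y \right)}
  u_xxxx = A e^{x} e^{y} + B \sin{\left(x \right)} + C y^{4} \sin{\left(x y \right)}
Term by term:
  4·u_xy = 4 A e^{x} e^{y} - 4 C x y \sin{\left(x y \right)} + 4 C \cos{\left(x y \right)}
  u_xxxx = A e^{x} e^{y} + B \sin{\left(x \right)} + C y^{4} \sin{\left(x y \right)}
So the left-hand side equals
  5 A e^{x} e^{y} + B \sin{\left(x \right)} - 4 C x y \sin{\left(x y \right)} + C y^{4} \sin{\left(x y \right)} + 4 C \cos{\left(x y \right)}
This must equal f(x, y) identically; expanded, f = - 4 x y \sin{\left(x y \right)} + y^{4} \sin{\left(x y \right)} - 10 e^{x} e^{y} + 3 \sin{\left(x \right)} + 4 \cos{\left(x y \right)}.
Matching coefficients of the independent functions:
  [y^{4} \sin{\left(x y \right)}]:  C = 1
  [e^{x} e^{y}]:  5 A = -10
  [x y \sin{\left(x y \right)}]:  - 4 C = -4
  [\sin{\left(x \right)}]:  B = 3
  [\cos{\left(x y \right)}]:  4 C = 4
Solving: A = -2, B = 3, C = 1.
Check against the point condition:
  u(0, 0) = -2  ⟹  A = -2  ✓
Hence u(x, y) = - 2 e^{x + y} + 3 \sin{\left(x \right)} + \sin{\left(x y \right)}.

Answer: u(x, y) = - 2 e^{x + y} + 3 \sin{\left(x \right)} + \sin{\left(x y \right)}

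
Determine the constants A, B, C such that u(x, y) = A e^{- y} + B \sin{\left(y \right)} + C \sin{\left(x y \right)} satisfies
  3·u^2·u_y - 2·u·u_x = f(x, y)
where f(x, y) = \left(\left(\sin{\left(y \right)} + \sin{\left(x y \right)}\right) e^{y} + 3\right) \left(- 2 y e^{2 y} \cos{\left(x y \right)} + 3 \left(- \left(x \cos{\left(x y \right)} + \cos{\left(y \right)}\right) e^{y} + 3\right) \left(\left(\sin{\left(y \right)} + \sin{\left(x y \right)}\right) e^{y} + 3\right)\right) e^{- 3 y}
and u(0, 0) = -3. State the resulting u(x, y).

Answer: u(x, y) = - \sin{\left(y \right)} - \sin{\left(x y \right)} - 3 e^{- y}

Derivation:
Substitute the ansatz u = A e^{- y} + B \sin{\left(y \right)} + C \sin{\left(x y \right)} into the left-hand side.
Derivatives of the ansatz:
  u_y = - A e^{- y} + B \cos{\left(y \right)} + C x \cos{\left(x y \right)}
  u_x = C y \cos{\left(x y \right)}
Term by term:
  3·u^2·u_y = - 3 A^{3} e^{- 3 y} - 6 A^{2} B e^{- 2 y} \sin{\left(y \right)} + 3 A^{2} B e^{- 2 y} \cos{\left(y \right)} + 3 A^{2} C x e^{- 2 y} \cos{\left(x y \right)} - 6 A^{2} C e^{- 2 y} \sin{\left(x y \right)} - 3 A B^{2} e^{- y} \sin^{2}{\left(y \right)} + 6 A B^{2} e^{- y} \sin{\left(y \right)} \cos{\left(y \right)} + 6 A B C x e^{- y} \sin{\left(y \right)} \cos{\left(x y \right)} - 6 A B C e^{- y} \sin{\left(y \right)} \sin{\left(x y \right)} + 6 A B C e^{- y} \sin{\left(x y \right)} \cos{\left(y \right)} + 6 A C^{2} x e^{- y} \sin{\left(x y \right)} \cos{\left(x y \right)} - 3 A C^{2} e^{- y} \sin^{2}{\left(x y \right)} + 3 B^{3} \sin^{2}{\left(y \right)} \cos{\left(y \right)} + 3 B^{2} C x \sin^{2}{\left(y \right)} \cos{\left(x y \right)} + 6 B^{2} C \sin{\left(y \right)} \sin{\left(x y \right)} \cos{\left(y \right)} + 6 B C^{2} x \sin{\left(y \right)} \sin{\left(x y \right)} \cos{\left(x y \right)} + 3 B C^{2} \sin^{2}{\left(x y \right)} \cos{\left(y \right)} + 3 C^{3} x \sin^{2}{\left(x y \right)} \cos{\left(x y \right)}
  -2·u·u_x = - 2 A C y e^{- y} \cos{\left(x y \right)} - 2 B C y \sin{\left(y \right)} \cos{\left(x y \right)} - 2 C^{2} y \sin{\left(x y \right)} \cos{\left(x y \right)}
So the left-hand side equals
  - 3 A^{3} e^{- 3 y} - 6 A^{2} B e^{- 2 y} \sin{\left(y \right)} + 3 A^{2} B e^{- 2 y} \cos{\left(y \right)} + 3 A^{2} C x e^{- 2 y} \cos{\left(x y \right)} - 6 A^{2} C e^{- 2 y} \sin{\left(x y \right)} - 3 A B^{2} e^{- y} \sin^{2}{\left(y \right)} + 6 A B^{2} e^{- y} \sin{\left(y \right)} \cos{\left(y \right)} + 6 A B C x e^{- y} \sin{\left(y \right)} \cos{\left(x y \right)} - 6 A B C e^{- y} \sin{\left(y \right)} \sin{\left(x y \right)} + 6 A B C e^{- y} \sin{\left(x y \right)} \cos{\left(y \right)} + 6 A C^{2} x e^{- y} \sin{\left(x y \right)} \cos{\left(x y \right)} - 3 A C^{2} e^{- y} \sin^{2}{\left(x y \right)} - 2 A C y e^{- y} \cos{\left(x y \right)} + 3 B^{3} \sin^{2}{\left(y \right)} \cos{\left(y \right)} + 3 B^{2} C x \sin^{2}{\left(y \right)} \cos{\left(x y \right)} + 6 B^{2} C \sin{\left(y \right)} \sin{\left(x y \right)} \cos{\left(y \right)} + 6 B C^{2} x \sin{\left(y \right)} \sin{\left(x y \right)} \cos{\left(x y \right)} + 3 B C^{2} \sin^{2}{\left(x y \right)} \cos{\left(y \right)} - 2 B C y \sin{\left(y \right)} \cos{\left(x y \right)} + 3 C^{3} x \sin^{2}{\left(x y \right)} \cos{\left(x y \right)} - 2 C^{2} y \sin{\left(x y \right)} \cos{\left(x y \right)}
This must equal f(x, y) identically; expanded, f = - 3 x \sin^{2}{\left(y \right)} \cos{\left(x y \right)} - 6 x \sin{\left(y \right)} \sin{\left(x y \right)} \cos{\left(x y \right)} - 3 x \sin^{2}{\left(x y \right)} \cos{\left(x y \right)} - 18 x e^{- y} \sin{\left(y \right)} \cos{\left(x y \right)} - 18 x e^{- y} \sin{\left(x y \right)} \cos{\left(x y \right)} - 27 x e^{- 2 y} \cos{\left(x y \right)} - 2 y \sin{\left(y \right)} \cos{\left(x y \right)} - 2 y \sin{\left(x y \right)} \cos{\left(x y \right)} - 6 y e^{- y} \cos{\left(x y \right)} - 3 \sin^{2}{\left(y \right)} \cos{\left(y \right)} - 6 \sin{\left(y \right)} \sin{\left(x y \right)} \cos{\left(y \right)} - 3 \sin^{2}{\left(x y \right)} \cos{\left(y \right)} + 9 e^{- y} \sin^{2}{\left(y \right)} + 18 e^{- y} \sin{\left(y \right)} \sin{\left(x y \right)} - 18 e^{- y} \sin{\left(y \right)} \cos{\left(y \right)} + 9 e^{- y} \sin^{2}{\left(x y \right)} - 18 e^{- y} \sin{\left(x y \right)} \cos{\left(y \right)} + 54 e^{- 2 y} \sin{\left(y \right)} + 54 e^{- 2 y} \sin{\left(x y \right)} - 27 e^{- 2 y} \cos{\left(y \right)} + 81 e^{- 3 y}.
Matching coefficients of the independent functions:
(each divided by its leading coefficient; functions giving the same equation are listed together)
  [e^{- 2 y} \sin{\left(y \right)}, e^{- 2 y} \cos{\left(y \right)}]:  A^{2} B + 9 = 0
  [e^{- 2 y} \sin{\left(x y \right)}, x e^{- 2 y} \cos{\left(x y \right)}]:  A^{2} C + 9 = 0
  [e^{- y} \sin^{2}{\left(y \right)}, e^{- y} \sin{\left(y \right)} \cos{\left(y \right)}]:  A B^{2} + 3 = 0
  [e^{- y} \sin^{2}{\left(x y \right)}, x e^{- y} \sin{\left(x y \right)} \cos{\left(x y \right)}]:  A C^{2} + 3 = 0
  [\sin^{2}{\left(y \right)} \cos{\left(y \right)}]:  B^{3} + 1 = 0
  [\sin^{2}{\left(x y \right)} \cos{\left(y \right)}, x \sin{\left(y \right)} \sin{\left(x y \right)} \cos{\left(x y \right)}]:  B C^{2} + 1 = 0
  [x \sin^{2}{\left(y \right)} \cos{\left(x y \right)}, \sin{\left(y \right)} \sin{\left(x y \right)} \cos{\left(y \right)}]:  B^{2} C + 1 = 0
  [x \sin^{2}{\left(x y \right)} \cos{\left(x y \right)}]:  C^{3} + 1 = 0
  [y e^{- y} \cos{\left(x y \right)}]:  A C - 3 = 0
  [y \sin{\left(y \right)} \cos{\left(x y \right)}]:  B C - 1 = 0
  [y \sin{\left(x y \right)} \cos{\left(x y \right)}]:  C^{2} - 1 = 0
  [e^{- y} \sin{\left(y \right)} \sin{\left(x y \right)}, e^{- y} \sin{\left(x y \right)} \cos{\left(y \right)}, x e^{- y} \sin{\left(y \right)} \cos{\left(x y \right)}]:  A B C + 3 = 0
  [e^{- 3 y}]:  A^{3} + 27 = 0
Solving: A = -3, B = -1, C = -1.
Check against the point condition:
  u(0, 0) = -3  ⟹  A = -3  ✓
Hence u(x, y) = - \sin{\left(y \right)} - \sin{\left(x y \right)} - 3 e^{- y}.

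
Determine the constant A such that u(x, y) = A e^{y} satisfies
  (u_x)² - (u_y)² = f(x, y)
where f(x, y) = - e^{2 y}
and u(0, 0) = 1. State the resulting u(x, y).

Substitute the ansatz u = A e^{y} into the left-hand side.
Derivatives of the ansatz:
  u_x = 0
  u_y = A e^{y}
Term by term:
  (u_x)² = 0
  -(u_y)² = - A^{2} e^{2 y}
So the left-hand side equals
  - A^{2} e^{2 y}
This must equal f(x, y) = - e^{2 y} identically.
Matching coefficients of the independent functions:
  [e^{2 y}]:  - A^{2} = -1
These equations allow (A) = (-1) or (1).
Impose the point condition(s):
  u(0, 0) = 1  ⟹  A = 1
Only A = 1 satisfies everything.
Hence u(x, y) = e^{y}.

Answer: u(x, y) = e^{y}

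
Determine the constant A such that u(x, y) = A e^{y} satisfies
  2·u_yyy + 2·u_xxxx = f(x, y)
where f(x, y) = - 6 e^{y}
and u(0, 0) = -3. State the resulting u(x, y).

Answer: u(x, y) = - 3 e^{y}

Derivation:
Substitute the ansatz u = A e^{y} into the left-hand side.
Derivatives of the ansatz:
  u_yyy = A e^{y}
  u_xxxx = 0
Term by term:
  2·u_yyy = 2 A e^{y}
  2·u_xxxx = 0
So the left-hand side equals
  2 A e^{y}
This must equal f(x, y) = - 6 e^{y} identically.
Matching coefficients of the independent functions:
  [e^{y}]:  2 A = -6
Solving: A = -3.
Check against the point condition:
  u(0, 0) = -3  ⟹  A = -3  ✓
Hence u(x, y) = - 3 e^{y}.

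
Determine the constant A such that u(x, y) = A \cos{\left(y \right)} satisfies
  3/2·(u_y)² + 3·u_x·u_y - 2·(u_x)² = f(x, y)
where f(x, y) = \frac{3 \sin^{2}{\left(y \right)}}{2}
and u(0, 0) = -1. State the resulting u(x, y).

Answer: u(x, y) = - \cos{\left(y \right)}

Derivation:
Substitute the ansatz u = A \cos{\left(y \right)} into the left-hand side.
Derivatives of the ansatz:
  u_y = - A \sin{\left(y \right)}
  u_x = 0
Term by term:
  3/2·(u_y)² = \frac{3 A^{2} \sin^{2}{\left(y \right)}}{2}
  3·u_x·u_y = 0
  -2·(u_x)² = 0
So the left-hand side equals
  \frac{3 A^{2} \sin^{2}{\left(y \right)}}{2}
This must equal f(x, y) = \frac{3 \sin^{2}{\left(y \right)}}{2} identically.
Matching coefficients of the independent functions:
  [\sin^{2}{\left(y \right)}]:  \frac{3 A^{2}}{2} = \frac{3}{2}
These equations allow (A) = (-1) or (1).
Impose the point condition(s):
  u(0, 0) = -1  ⟹  A = -1
Only A = -1 satisfies everything.
Hence u(x, y) = - \cos{\left(y \right)}.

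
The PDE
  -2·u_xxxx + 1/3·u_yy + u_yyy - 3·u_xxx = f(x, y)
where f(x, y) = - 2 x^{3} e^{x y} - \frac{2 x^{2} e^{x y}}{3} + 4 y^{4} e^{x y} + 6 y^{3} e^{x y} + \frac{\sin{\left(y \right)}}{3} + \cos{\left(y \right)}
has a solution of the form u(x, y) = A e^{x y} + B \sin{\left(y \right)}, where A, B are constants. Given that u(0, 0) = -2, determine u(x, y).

Substitute the ansatz u = A e^{x y} + B \sin{\left(y \right)} into the left-hand side.
Derivatives of the ansatz:
  u_xxxx = A y^{4} e^{x y}
  u_yy = A x^{2} e^{x y} - B \sin{\left(y \right)}
  u_yyy = A x^{3} e^{x y} - B \cos{\left(y \right)}
  u_xxx = A y^{3} e^{x y}
Term by term:
  -2·u_xxxx = - 2 A y^{4} e^{x y}
  1/3·u_yy = \frac{A x^{2} e^{x y}}{3} - \frac{B \sin{\left(y \right)}}{3}
  u_yyy = A x^{3} e^{x y} - B \cos{\left(y \right)}
  -3·u_xxx = - 3 A y^{3} e^{x y}
So the left-hand side equals
  A x^{3} e^{x y} + \frac{A x^{2} e^{x y}}{3} - 2 A y^{4} e^{x y} - 3 A y^{3} e^{x y} - \frac{B \sin{\left(y \right)}}{3} - B \cos{\left(y \right)}
This must equal f(x, y) = - 2 x^{3} e^{x y} - \frac{2 x^{2} e^{x y}}{3} + 4 y^{4} e^{x y} + 6 y^{3} e^{x y} + \frac{\sin{\left(y \right)}}{3} + \cos{\left(y \right)} identically.
Matching coefficients of the independent functions:
  [x^{2} e^{x y}]:  \frac{A}{3} = - \frac{2}{3}
  [x^{3} e^{x y}]:  A = -2
  [y^{3} e^{x y}]:  - 3 A = 6
  [y^{4} e^{x y}]:  - 2 A = 4
  [\sin{\left(y \right)}]:  - \frac{B}{3} = \frac{1}{3}
  [\cos{\left(y \right)}]:  - B = 1
Solving: A = -2, B = -1.
Check against the point condition:
  u(0, 0) = -2  ⟹  A = -2  ✓
Hence u(x, y) = - 2 e^{x y} - \sin{\left(y \right)}.

Answer: u(x, y) = - 2 e^{x y} - \sin{\left(y \right)}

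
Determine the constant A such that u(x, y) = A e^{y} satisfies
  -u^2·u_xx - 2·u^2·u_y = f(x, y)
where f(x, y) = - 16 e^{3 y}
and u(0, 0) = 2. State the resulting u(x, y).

Answer: u(x, y) = 2 e^{y}

Derivation:
Substitute the ansatz u = A e^{y} into the left-hand side.
Derivatives of the ansatz:
  u_xx = 0
  u_y = A e^{y}
Term by term:
  -u^2·u_xx = 0
  -2·u^2·u_y = - 2 A^{3} e^{3 y}
So the left-hand side equals
  - 2 A^{3} e^{3 y}
This must equal f(x, y) = - 16 e^{3 y} identically.
Matching coefficients of the independent functions:
  [e^{3 y}]:  - 2 A^{3} = -16
Solving: A = 2.
Check against the point condition:
  u(0, 0) = 2  ⟹  A = 2  ✓
Hence u(x, y) = 2 e^{y}.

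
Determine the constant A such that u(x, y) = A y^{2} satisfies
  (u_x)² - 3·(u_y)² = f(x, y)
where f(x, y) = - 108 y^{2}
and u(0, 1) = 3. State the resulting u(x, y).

Answer: u(x, y) = 3 y^{2}

Derivation:
Substitute the ansatz u = A y^{2} into the left-hand side.
Derivatives of the ansatz:
  u_x = 0
  u_y = 2 A y
Term by term:
  (u_x)² = 0
  -3·(u_y)² = - 12 A^{2} y^{2}
So the left-hand side equals
  - 12 A^{2} y^{2}
This must equal f(x, y) = - 108 y^{2} identically.
Matching coefficients of the independent functions:
  [y^{2}]:  - 12 A^{2} = -108
These equations allow (A) = (-3) or (3).
Impose the point condition(s):
  u(0, 1) = 3  ⟹  A = 3
Only A = 3 satisfies everything.
Hence u(x, y) = 3 y^{2}.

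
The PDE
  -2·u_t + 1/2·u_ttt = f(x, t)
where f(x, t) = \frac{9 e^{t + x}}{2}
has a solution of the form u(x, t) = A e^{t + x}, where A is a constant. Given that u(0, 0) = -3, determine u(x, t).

Substitute the ansatz u = A e^{t + x} into the left-hand side.
Derivatives of the ansatz:
  u_t = A e^{t} e^{x}
  u_ttt = A e^{t} e^{x}
Term by term:
  -2·u_t = - 2 A e^{t} e^{x}
  1/2·u_ttt = \frac{A e^{t} e^{x}}{2}
So the left-hand side equals
  - \frac{3 A e^{t} e^{x}}{2}
This must equal f(x, t) identically; expanded, f = \frac{9 e^{t} e^{x}}{2}.
Matching coefficients of the independent functions:
  [e^{t} e^{x}]:  - \frac{3 A}{2} = \frac{9}{2}
Solving: A = -3.
Check against the point condition:
  u(0, 0) = -3  ⟹  A = -3  ✓
Hence u(x, t) = - 3 e^{t + x}.

Answer: u(x, t) = - 3 e^{t + x}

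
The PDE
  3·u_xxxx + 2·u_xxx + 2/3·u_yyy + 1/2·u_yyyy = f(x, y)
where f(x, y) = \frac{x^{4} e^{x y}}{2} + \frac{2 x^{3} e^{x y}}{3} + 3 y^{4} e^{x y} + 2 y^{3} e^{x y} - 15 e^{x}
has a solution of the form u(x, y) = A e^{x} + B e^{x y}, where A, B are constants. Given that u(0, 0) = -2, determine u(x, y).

Substitute the ansatz u = A e^{x} + B e^{x y} into the left-hand side.
Derivatives of the ansatz:
  u_xxxx = A e^{x} + B y^{4} e^{x y}
  u_xxx = A e^{x} + B y^{3} e^{x y}
  u_yyy = B x^{3} e^{x y}
  u_yyyy = B x^{4} e^{x y}
Term by term:
  3·u_xxxx = 3 A e^{x} + 3 B y^{4} e^{x y}
  2·u_xxx = 2 A e^{x} + 2 B y^{3} e^{x y}
  2/3·u_yyy = \frac{2 B x^{3} e^{x y}}{3}
  1/2·u_yyyy = \frac{B x^{4} e^{x y}}{2}
So the left-hand side equals
  5 A e^{x} + \frac{B x^{4} e^{x y}}{2} + \frac{2 B x^{3} e^{x y}}{3} + 3 B y^{4} e^{x y} + 2 B y^{3} e^{x y}
This must equal f(x, y) = \frac{x^{4} e^{x y}}{2} + \frac{2 x^{3} e^{x y}}{3} + 3 y^{4} e^{x y} + 2 y^{3} e^{x y} - 15 e^{x} identically.
Matching coefficients of the independent functions:
  [x^{3} e^{x y}]:  \frac{2 B}{3} = \frac{2}{3}
  [x^{4} e^{x y}]:  \frac{B}{2} = \frac{1}{2}
  [y^{3} e^{x y}]:  2 B = 2
  [y^{4} e^{x y}]:  3 B = 3
  [e^{x}]:  5 A = -15
Solving: A = -3, B = 1.
Check against the point condition:
  u(0, 0) = -2  ⟹  A + B = -2  ✓
Hence u(x, y) = - 3 e^{x} + e^{x y}.

Answer: u(x, y) = - 3 e^{x} + e^{x y}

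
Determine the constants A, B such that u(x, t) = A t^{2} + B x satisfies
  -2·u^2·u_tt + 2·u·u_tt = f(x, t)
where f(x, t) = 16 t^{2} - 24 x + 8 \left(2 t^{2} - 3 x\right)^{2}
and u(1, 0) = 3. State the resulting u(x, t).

Substitute the ansatz u = A t^{2} + B x into the left-hand side.
Derivatives of the ansatz:
  u_tt = 2 A
Term by term:
  -2·u^2·u_tt = - 4 A^{3} t^{4} - 8 A^{2} B t^{2} x - 4 A B^{2} x^{2}
  2·u·u_tt = 4 A^{2} t^{2} + 4 A B x
So the left-hand side equals
  - 4 A^{3} t^{4} - 8 A^{2} B t^{2} x + 4 A^{2} t^{2} - 4 A B^{2} x^{2} + 4 A B x
This must equal f(x, t) identically; expanded, f = 32 t^{4} - 96 t^{2} x + 16 t^{2} + 72 x^{2} - 24 x.
Matching coefficients of the independent functions:
  [t^{2}]:  4 A^{2} = 16
  [t^{4}]:  - 4 A^{3} = 32
  [x]:  4 A B = -24
  [x^{2}]:  - 4 A B^{2} = 72
  [t^{2} x]:  - 8 A^{2} B = -96
Solving: A = -2, B = 3.
Check against the point condition:
  u(1, 0) = 3  ⟹  B = 3  ✓
Hence u(x, t) = - 2 t^{2} + 3 x.

Answer: u(x, t) = - 2 t^{2} + 3 x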